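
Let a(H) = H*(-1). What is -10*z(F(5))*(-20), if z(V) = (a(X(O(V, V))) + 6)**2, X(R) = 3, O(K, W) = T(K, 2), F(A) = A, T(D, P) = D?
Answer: 1800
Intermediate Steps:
O(K, W) = K
a(H) = -H
z(V) = 9 (z(V) = (-1*3 + 6)**2 = (-3 + 6)**2 = 3**2 = 9)
-10*z(F(5))*(-20) = -10*9*(-20) = -90*(-20) = 1800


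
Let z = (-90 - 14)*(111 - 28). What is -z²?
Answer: -74511424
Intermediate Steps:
z = -8632 (z = -104*83 = -8632)
-z² = -1*(-8632)² = -1*74511424 = -74511424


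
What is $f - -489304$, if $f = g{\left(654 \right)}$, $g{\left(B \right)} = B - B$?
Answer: $489304$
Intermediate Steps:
$g{\left(B \right)} = 0$
$f = 0$
$f - -489304 = 0 - -489304 = 0 + 489304 = 489304$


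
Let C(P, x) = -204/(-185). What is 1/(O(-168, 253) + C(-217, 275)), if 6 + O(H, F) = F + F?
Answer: 185/92704 ≈ 0.0019956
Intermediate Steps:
C(P, x) = 204/185 (C(P, x) = -204*(-1/185) = 204/185)
O(H, F) = -6 + 2*F (O(H, F) = -6 + (F + F) = -6 + 2*F)
1/(O(-168, 253) + C(-217, 275)) = 1/((-6 + 2*253) + 204/185) = 1/((-6 + 506) + 204/185) = 1/(500 + 204/185) = 1/(92704/185) = 185/92704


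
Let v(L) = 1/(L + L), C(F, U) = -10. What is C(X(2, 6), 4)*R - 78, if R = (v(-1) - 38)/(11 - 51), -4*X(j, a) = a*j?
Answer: -701/8 ≈ -87.625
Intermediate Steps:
X(j, a) = -a*j/4
v(L) = 1/(2*L)
R = 77/80 (R = ((½)/(-1) - 38)/(11 - 51) = ((½)*(-1) - 38)/(-40) = (-½ - 38)*(-1/40) = -77/2*(-1/40) = 77/80 ≈ 0.96250)
C(X(2, 6), 4)*R - 78 = -10*77/80 - 78 = -77/8 - 78 = -701/8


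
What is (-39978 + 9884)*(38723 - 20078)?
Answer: -561102630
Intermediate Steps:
(-39978 + 9884)*(38723 - 20078) = -30094*18645 = -561102630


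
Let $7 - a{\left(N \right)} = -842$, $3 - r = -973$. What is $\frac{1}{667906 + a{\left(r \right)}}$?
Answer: $\frac{1}{668755} \approx 1.4953 \cdot 10^{-6}$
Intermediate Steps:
$r = 976$ ($r = 3 - -973 = 3 + 973 = 976$)
$a{\left(N \right)} = 849$ ($a{\left(N \right)} = 7 - -842 = 7 + 842 = 849$)
$\frac{1}{667906 + a{\left(r \right)}} = \frac{1}{667906 + 849} = \frac{1}{668755}$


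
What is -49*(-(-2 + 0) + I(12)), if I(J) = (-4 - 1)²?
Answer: -1323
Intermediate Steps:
I(J) = 25 (I(J) = (-5)² = 25)
-49*(-(-2 + 0) + I(12)) = -49*(-(-2 + 0) + 25) = -49*(-1*(-2) + 25) = -49*(2 + 25) = -49*27 = -1323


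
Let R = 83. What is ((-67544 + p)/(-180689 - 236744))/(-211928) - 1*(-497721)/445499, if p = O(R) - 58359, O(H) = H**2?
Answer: 22015601984022059/19705699535675588 ≈ 1.1172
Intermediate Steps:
p = -51470 (p = 83**2 - 58359 = 6889 - 58359 = -51470)
((-67544 + p)/(-180689 - 236744))/(-211928) - 1*(-497721)/445499 = ((-67544 - 51470)/(-180689 - 236744))/(-211928) - 1*(-497721)/445499 = -119014/(-417433)*(-1/211928) + 497721*(1/445499) = -119014*(-1/417433)*(-1/211928) + 497721/445499 = (119014/417433)*(-1/211928) + 497721/445499 = -59507/44232870412 + 497721/445499 = 22015601984022059/19705699535675588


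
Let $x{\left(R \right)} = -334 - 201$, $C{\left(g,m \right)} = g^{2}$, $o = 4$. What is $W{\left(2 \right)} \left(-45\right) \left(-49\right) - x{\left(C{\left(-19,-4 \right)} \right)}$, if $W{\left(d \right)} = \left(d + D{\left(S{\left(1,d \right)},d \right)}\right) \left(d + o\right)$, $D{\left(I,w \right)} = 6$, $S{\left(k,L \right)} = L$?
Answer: $106375$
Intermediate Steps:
$x{\left(R \right)} = -535$ ($x{\left(R \right)} = -334 - 201 = -535$)
$W{\left(d \right)} = \left(4 + d\right) \left(6 + d\right)$ ($W{\left(d \right)} = \left(d + 6\right) \left(d + 4\right) = \left(6 + d\right) \left(4 + d\right) = \left(4 + d\right) \left(6 + d\right)$)
$W{\left(2 \right)} \left(-45\right) \left(-49\right) - x{\left(C{\left(-19,-4 \right)} \right)} = \left(24 + 2^{2} + 10 \cdot 2\right) \left(-45\right) \left(-49\right) - -535 = \left(24 + 4 + 20\right) \left(-45\right) \left(-49\right) + 535 = 48 \left(-45\right) \left(-49\right) + 535 = \left(-2160\right) \left(-49\right) + 535 = 105840 + 535 = 106375$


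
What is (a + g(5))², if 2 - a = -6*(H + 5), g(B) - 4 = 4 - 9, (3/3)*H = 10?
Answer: 8281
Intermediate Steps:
H = 10
g(B) = -1 (g(B) = 4 + (4 - 9) = 4 - 5 = -1)
a = 92 (a = 2 - (-6)*(10 + 5) = 2 - (-6)*15 = 2 - 1*(-90) = 2 + 90 = 92)
(a + g(5))² = (92 - 1)² = 91² = 8281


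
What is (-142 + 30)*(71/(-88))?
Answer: 994/11 ≈ 90.364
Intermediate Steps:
(-142 + 30)*(71/(-88)) = -7952*(-1)/88 = -112*(-71/88) = 994/11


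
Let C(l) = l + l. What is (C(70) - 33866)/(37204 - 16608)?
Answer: -16863/10298 ≈ -1.6375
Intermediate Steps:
C(l) = 2*l
(C(70) - 33866)/(37204 - 16608) = (2*70 - 33866)/(37204 - 16608) = (140 - 33866)/20596 = -33726*1/20596 = -16863/10298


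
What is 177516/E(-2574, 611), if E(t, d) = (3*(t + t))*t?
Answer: 4931/1104246 ≈ 0.0044655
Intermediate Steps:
E(t, d) = 6*t² (E(t, d) = (3*(2*t))*t = (6*t)*t = 6*t²)
177516/E(-2574, 611) = 177516/((6*(-2574)²)) = 177516/((6*6625476)) = 177516/39752856 = 177516*(1/39752856) = 4931/1104246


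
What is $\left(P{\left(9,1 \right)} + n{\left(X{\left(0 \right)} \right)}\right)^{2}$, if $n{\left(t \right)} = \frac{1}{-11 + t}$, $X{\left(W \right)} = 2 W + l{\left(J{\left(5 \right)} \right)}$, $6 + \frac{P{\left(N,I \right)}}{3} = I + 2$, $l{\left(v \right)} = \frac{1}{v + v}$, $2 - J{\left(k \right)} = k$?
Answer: $\frac{370881}{4489} \approx 82.62$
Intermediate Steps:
$J{\left(k \right)} = 2 - k$
$l{\left(v \right)} = \frac{1}{2 v}$
$P{\left(N,I \right)} = -12 + 3 I$ ($P{\left(N,I \right)} = -18 + 3 \left(I + 2\right) = -18 + 3 \left(2 + I\right) = -18 + \left(6 + 3 I\right) = -12 + 3 I$)
$X{\left(W \right)} = - \frac{1}{6} + 2 W$ ($X{\left(W \right)} = 2 W + \frac{1}{2 \left(2 - 5\right)} = 2 W + \frac{1}{2 \left(-3\right)} = 2 W + \frac{1}{2} \left(- \frac{1}{3}\right) = 2 W - \frac{1}{6} = - \frac{1}{6} + 2 W$)
$\left(P{\left(9,1 \right)} + n{\left(X{\left(0 \right)} \right)}\right)^{2} = \left(\left(-12 + 3 \cdot 1\right) + \frac{1}{-11 + \left(- \frac{1}{6} + 2 \cdot 0\right)}\right)^{2} = \left(\left(-12 + 3\right) + \frac{1}{-11 + \left(- \frac{1}{6} + 0\right)}\right)^{2} = \left(-9 + \frac{1}{-11 - \frac{1}{6}}\right)^{2} = \left(-9 + \frac{1}{- \frac{67}{6}}\right)^{2} = \left(-9 - \frac{6}{67}\right)^{2} = \left(- \frac{609}{67}\right)^{2} = \frac{370881}{4489}$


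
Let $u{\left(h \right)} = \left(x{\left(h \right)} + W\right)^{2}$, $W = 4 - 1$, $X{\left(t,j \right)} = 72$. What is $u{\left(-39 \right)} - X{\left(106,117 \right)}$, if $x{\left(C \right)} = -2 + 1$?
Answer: $-68$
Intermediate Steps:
$W = 3$ ($W = 4 - 1 = 3$)
$x{\left(C \right)} = -1$
$u{\left(h \right)} = 4$ ($u{\left(h \right)} = \left(-1 + 3\right)^{2} = 2^{2} = 4$)
$u{\left(-39 \right)} - X{\left(106,117 \right)} = 4 - 72 = -68$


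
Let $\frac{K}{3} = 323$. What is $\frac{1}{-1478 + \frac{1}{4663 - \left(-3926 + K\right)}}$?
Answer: $- \frac{7620}{11262359} \approx -0.00067659$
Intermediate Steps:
$K = 969$ ($K = 3 \cdot 323 = 969$)
$\frac{1}{-1478 + \frac{1}{4663 - \left(-3926 + K\right)}} = \frac{1}{-1478 + \frac{1}{4663 + \left(3926 - 969\right)}} = \frac{1}{-1478 + \frac{1}{4663 + 2957}} = \frac{1}{-1478 + \frac{1}{7620}} = \frac{1}{- \frac{11262359}{7620}} = - \frac{7620}{11262359}$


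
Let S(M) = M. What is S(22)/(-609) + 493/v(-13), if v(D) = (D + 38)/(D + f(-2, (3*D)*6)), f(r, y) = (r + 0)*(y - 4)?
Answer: 139009181/15225 ≈ 9130.3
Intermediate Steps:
f(r, y) = r*(-4 + y)
v(D) = (38 + D)/(8 - 35*D) (v(D) = (D + 38)/(D - 2*(-4 + (3*D)*6)) = (38 + D)/(D - 2*(-4 + 18*D)) = (38 + D)/(D + (8 - 36*D)) = (38 + D)/(8 - 35*D))
S(22)/(-609) + 493/v(-13) = 22/(-609) + 493/(((38 - 13)/(8 - 35*(-13)))) = 22*(-1/609) + 493/((25/(8 + 455))) = -22/609 + 493/((25/463)) = -22/609 + 493/(((1/463)*25)) = -22/609 + 493/(25/463) = -22/609 + 493*(463/25) = -22/609 + 228259/25 = 139009181/15225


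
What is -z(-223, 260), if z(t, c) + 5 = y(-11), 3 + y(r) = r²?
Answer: -113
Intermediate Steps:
y(r) = -3 + r²
z(t, c) = 113 (z(t, c) = -5 + (-3 + (-11)²) = -5 + (-3 + 121) = -5 + 118 = 113)
-z(-223, 260) = -1*113 = -113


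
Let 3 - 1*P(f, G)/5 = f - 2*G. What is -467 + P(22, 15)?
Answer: -412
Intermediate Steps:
P(f, G) = 15 - 5*f + 10*G (P(f, G) = 15 - 5*(f - 2*G) = 15 + (-5*f + 10*G) = 15 - 5*f + 10*G)
-467 + P(22, 15) = -467 + (15 - 5*22 + 10*15) = -467 + (15 - 110 + 150) = -467 + 55 = -412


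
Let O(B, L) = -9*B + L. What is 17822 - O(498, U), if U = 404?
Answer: 21900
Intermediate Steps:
O(B, L) = L - 9*B
17822 - O(498, U) = 17822 - (404 - 9*498) = 17822 - (404 - 4482) = 17822 - 1*(-4078) = 17822 + 4078 = 21900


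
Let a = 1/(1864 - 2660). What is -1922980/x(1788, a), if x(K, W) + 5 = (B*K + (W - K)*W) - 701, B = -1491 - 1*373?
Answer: 1218430895680/2112181590159 ≈ 0.57686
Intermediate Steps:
B = -1864 (B = -1491 - 373 = -1864)
a = -1/796 (a = 1/(-796) = -1/796 ≈ -0.0012563)
x(K, W) = -706 - 1864*K + W*(W - K) (x(K, W) = -5 + ((-1864*K + (W - K)*W) - 701) = -5 + ((-1864*K + W*(W - K)) - 701) = -5 + (-701 - 1864*K + W*(W - K)) = -706 - 1864*K + W*(W - K))
-1922980/x(1788, a) = -1922980/(-706 + (-1/796)² - 1864*1788 - 1*1788*(-1/796)) = -1922980/(-706 + 1/633616 - 3332832 + 447/199) = -1922980/(-2112181590159/633616) = -1922980*(-633616/2112181590159) = 1218430895680/2112181590159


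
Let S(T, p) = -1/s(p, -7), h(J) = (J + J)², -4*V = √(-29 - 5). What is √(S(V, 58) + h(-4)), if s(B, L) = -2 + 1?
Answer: √65 ≈ 8.0623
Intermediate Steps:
s(B, L) = -1
V = -I*√34/4 (V = -√(-29 - 5)/4 = -I*√34/4 ≈ -1.4577*I)
h(J) = 4*J² (h(J) = (2*J)² = 4*J²)
S(T, p) = 1 (S(T, p) = -1/(-1) = -1*(-1) = 1)
√(S(V, 58) + h(-4)) = √(1 + 4*(-4)²) = √(1 + 4*16) = √(1 + 64) = √65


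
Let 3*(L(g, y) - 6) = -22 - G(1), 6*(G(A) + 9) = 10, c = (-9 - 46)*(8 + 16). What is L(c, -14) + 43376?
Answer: 390394/9 ≈ 43377.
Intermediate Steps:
c = -1320 (c = -55*24 = -1320)
G(A) = -22/3 (G(A) = -9 + (1/6)*10 = -9 + 5/3 = -22/3)
L(g, y) = 10/9 (L(g, y) = 6 + (-22 - 1*(-22/3))/3 = 6 + (-22 + 22/3)/3 = 6 + (1/3)*(-44/3) = 6 - 44/9 = 10/9)
L(c, -14) + 43376 = 10/9 + 43376 = 390394/9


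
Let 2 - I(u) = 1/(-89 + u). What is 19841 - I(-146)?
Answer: 4662164/235 ≈ 19839.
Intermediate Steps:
I(u) = 2 - 1/(-89 + u)
19841 - I(-146) = 19841 - (-179 + 2*(-146))/(-89 - 146) = 19841 - (-179 - 292)/(-235) = 19841 - (-1)*(-471)/235 = 19841 - 1*471/235 = 19841 - 471/235 = 4662164/235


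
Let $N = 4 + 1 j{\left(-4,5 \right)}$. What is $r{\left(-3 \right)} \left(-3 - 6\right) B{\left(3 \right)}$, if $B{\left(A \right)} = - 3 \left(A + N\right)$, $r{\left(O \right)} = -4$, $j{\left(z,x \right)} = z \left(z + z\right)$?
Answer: $-4212$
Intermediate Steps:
$j{\left(z,x \right)} = 2 z^{2}$ ($j{\left(z,x \right)} = z 2 z = 2 z^{2}$)
$N = 36$ ($N = 4 + 1 \cdot 2 \left(-4\right)^{2} = 4 + 1 \cdot 2 \cdot 16 = 4 + 1 \cdot 32 = 4 + 32 = 36$)
$B{\left(A \right)} = -108 - 3 A$ ($B{\left(A \right)} = - 3 \left(A + 36\right) = - 3 \left(36 + A\right) = -108 - 3 A$)
$r{\left(-3 \right)} \left(-3 - 6\right) B{\left(3 \right)} = - 4 \left(-3 - 6\right) \left(-108 - 9\right) = \left(-4\right) \left(-9\right) \left(-108 - 9\right) = 36 \left(-117\right) = -4212$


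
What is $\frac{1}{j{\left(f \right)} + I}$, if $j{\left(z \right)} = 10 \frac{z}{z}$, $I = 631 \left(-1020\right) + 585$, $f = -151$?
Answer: $- \frac{1}{643025} \approx -1.5551 \cdot 10^{-6}$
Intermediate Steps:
$I = -643035$ ($I = -643620 + 585 = -643035$)
$j{\left(z \right)} = 10$ ($j{\left(z \right)} = 10 \cdot 1 = 10$)
$\frac{1}{j{\left(f \right)} + I} = \frac{1}{10 - 643035} = \frac{1}{-643025} = - \frac{1}{643025}$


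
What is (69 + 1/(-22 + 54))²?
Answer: 4879681/1024 ≈ 4765.3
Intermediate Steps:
(69 + 1/(-22 + 54))² = (69 + 1/32)² = (2209/32)² = 4879681/1024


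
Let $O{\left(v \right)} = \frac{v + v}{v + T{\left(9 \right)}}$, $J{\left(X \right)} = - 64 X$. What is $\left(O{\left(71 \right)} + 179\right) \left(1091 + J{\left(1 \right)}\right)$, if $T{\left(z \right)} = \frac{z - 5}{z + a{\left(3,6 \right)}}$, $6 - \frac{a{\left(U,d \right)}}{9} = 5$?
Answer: $\frac{119149459}{641} \approx 1.8588 \cdot 10^{5}$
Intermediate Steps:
$a{\left(U,d \right)} = 9$ ($a{\left(U,d \right)} = 54 - 45 = 9$)
$T{\left(z \right)} = \frac{-5 + z}{9 + z}$ ($T{\left(z \right)} = \frac{z - 5}{z + 9} = \frac{-5 + z}{9 + z}$)
$O{\left(v \right)} = \frac{2 v}{\frac{2}{9} + v}$ ($O{\left(v \right)} = \frac{v + v}{v + \frac{-5 + 9}{9 + 9}} = \frac{2 v}{v + \frac{1}{18} \cdot 4} = \frac{2 v}{v + \frac{2}{9}} = \frac{2 v}{\frac{2}{9} + v}$)
$\left(O{\left(71 \right)} + 179\right) \left(1091 + J{\left(1 \right)}\right) = \left(18 \cdot 71 \frac{1}{2 + 9 \cdot 71} + 179\right) \left(1091 - 64\right) = \left(18 \cdot 71 \frac{1}{2 + 639} + 179\right) \left(1091 - 64\right) = \left(18 \cdot 71 \cdot \frac{1}{641} + 179\right) 1027 = \left(\frac{1278}{641} + 179\right) 1027 = \frac{116017}{641} \cdot 1027 = \frac{119149459}{641}$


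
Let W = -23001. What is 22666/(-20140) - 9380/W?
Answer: -166213733/231620070 ≈ -0.71761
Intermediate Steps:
22666/(-20140) - 9380/W = 22666/(-20140) - 9380/(-23001) = 22666*(-1/20140) - 9380*(-1/23001) = -11333/10070 + 9380/23001 = -166213733/231620070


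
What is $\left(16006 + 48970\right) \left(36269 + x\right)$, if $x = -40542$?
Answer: $-277642448$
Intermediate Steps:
$\left(16006 + 48970\right) \left(36269 + x\right) = \left(16006 + 48970\right) \left(36269 - 40542\right) = 64976 \left(-4273\right) = -277642448$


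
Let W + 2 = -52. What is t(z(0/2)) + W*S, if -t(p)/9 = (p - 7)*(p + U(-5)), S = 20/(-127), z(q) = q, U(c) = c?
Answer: -38925/127 ≈ -306.50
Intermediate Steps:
S = -20/127 (S = 20*(-1/127) = -20/127 ≈ -0.15748)
t(p) = -9*(-7 + p)*(-5 + p) (t(p) = -9*(p - 7)*(p - 5) = -9*(-7 + p)*(-5 + p))
W = -54 (W = -2 - 52 = -54)
t(z(0/2)) + W*S = (-315 - 9*(0/2)² + 108*(0/2)) - 54*(-20/127) = (-315 - 9*(0*(½))² + 108*(0*(½))) + 1080/127 = (-315 - 9*0² + 108*0) + 1080/127 = (-315 - 9*0 + 0) + 1080/127 = (-315 + 0 + 0) + 1080/127 = -315 + 1080/127 = -38925/127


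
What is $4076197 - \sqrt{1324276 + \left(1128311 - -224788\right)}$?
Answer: $4076197 - 5 \sqrt{107095} \approx 4.0746 \cdot 10^{6}$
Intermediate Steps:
$4076197 - \sqrt{1324276 + \left(1128311 - -224788\right)} = 4076197 - \sqrt{1324276 + \left(1128311 + 224788\right)} = 4076197 - \sqrt{1324276 + 1353099} = 4076197 - \sqrt{2677375} = 4076197 - 5 \sqrt{107095}$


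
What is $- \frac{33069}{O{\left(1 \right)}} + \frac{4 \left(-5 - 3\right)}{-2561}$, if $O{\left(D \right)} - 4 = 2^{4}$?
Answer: $- \frac{84689069}{51220} \approx -1653.4$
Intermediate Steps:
$O{\left(D \right)} = 20$ ($O{\left(D \right)} = 4 + 2^{4} = 4 + 16 = 20$)
$- \frac{33069}{O{\left(1 \right)}} + \frac{4 \left(-5 - 3\right)}{-2561} = - \frac{33069}{20} + \frac{4 \left(-5 - 3\right)}{-2561} = \left(-33069\right) \frac{1}{20} + 4 \left(-8\right) \left(- \frac{1}{2561}\right) = - \frac{33069}{20} - - \frac{32}{2561} = - \frac{33069}{20} + \frac{32}{2561} = - \frac{84689069}{51220}$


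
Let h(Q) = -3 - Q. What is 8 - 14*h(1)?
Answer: 64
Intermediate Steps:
8 - 14*h(1) = 8 - 14*(-3 - 1*1) = 8 - 14*(-3 - 1) = 8 - 14*(-4) = 8 + 56 = 64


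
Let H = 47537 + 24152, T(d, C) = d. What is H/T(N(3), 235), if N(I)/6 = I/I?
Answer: 71689/6 ≈ 11948.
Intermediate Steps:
N(I) = 6 (N(I) = 6*(I/I) = 6*1 = 6)
H = 71689
H/T(N(3), 235) = 71689/6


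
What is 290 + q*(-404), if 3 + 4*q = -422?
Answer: 43215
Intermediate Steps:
q = -425/4 (q = -¾ + (¼)*(-422) = -¾ - 211/2 = -425/4 ≈ -106.25)
290 + q*(-404) = 290 - 425/4*(-404) = 290 + 42925 = 43215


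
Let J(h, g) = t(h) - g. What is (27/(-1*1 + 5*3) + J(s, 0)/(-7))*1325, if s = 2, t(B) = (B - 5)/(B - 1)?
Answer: 43725/14 ≈ 3123.2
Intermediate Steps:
t(B) = (-5 + B)/(-1 + B)
J(h, g) = -g + (-5 + h)/(-1 + h) (J(h, g) = (-5 + h)/(-1 + h) - g = -g + (-5 + h)/(-1 + h))
(27/(-1*1 + 5*3) + J(s, 0)/(-7))*1325 = (27/(-1*1 + 5*3) + ((-5 + 2 - 1*0*(-1 + 2))/(-1 + 2))/(-7))*1325 = (27/(-1 + 15) + ((-5 + 2 - 1*0*1)/1)*(-⅐))*1325 = (27/14 + (1*(-5 + 2 + 0))*(-⅐))*1325 = (27*(1/14) + (1*(-3))*(-⅐))*1325 = (27/14 - 3*(-⅐))*1325 = (27/14 + 3/7)*1325 = (33/14)*1325 = 43725/14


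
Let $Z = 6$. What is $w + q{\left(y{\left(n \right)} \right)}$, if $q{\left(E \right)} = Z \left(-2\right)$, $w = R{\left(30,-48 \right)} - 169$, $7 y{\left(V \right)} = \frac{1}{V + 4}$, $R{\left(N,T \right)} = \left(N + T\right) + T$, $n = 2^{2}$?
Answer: $-247$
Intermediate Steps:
$n = 4$
$R{\left(N,T \right)} = N + 2 T$
$y{\left(V \right)} = \frac{1}{7 \left(4 + V\right)}$ ($y{\left(V \right)} = \frac{1}{7 \left(V + 4\right)} = \frac{1}{7 \left(4 + V\right)}$)
$w = -235$ ($w = \left(30 + 2 \left(-48\right)\right) - 169 = \left(30 - 96\right) - 169 = -66 - 169 = -235$)
$q{\left(E \right)} = -12$ ($q{\left(E \right)} = 6 \left(-2\right) = -12$)
$w + q{\left(y{\left(n \right)} \right)} = -235 - 12 = -247$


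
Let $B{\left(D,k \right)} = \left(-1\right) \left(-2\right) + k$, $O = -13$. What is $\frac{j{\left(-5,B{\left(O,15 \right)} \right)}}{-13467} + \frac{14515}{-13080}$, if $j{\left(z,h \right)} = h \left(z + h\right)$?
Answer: $- \frac{13209455}{11743224} \approx -1.1249$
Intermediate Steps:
$B{\left(D,k \right)} = 2 + k$
$j{\left(z,h \right)} = h \left(h + z\right)$
$\frac{j{\left(-5,B{\left(O,15 \right)} \right)}}{-13467} + \frac{14515}{-13080} = \frac{\left(2 + 15\right) \left(\left(2 + 15\right) - 5\right)}{-13467} + \frac{14515}{-13080} = 17 \left(17 - 5\right) \left(- \frac{1}{13467}\right) + 14515 \left(- \frac{1}{13080}\right) = 17 \cdot 12 \left(- \frac{1}{13467}\right) - \frac{2903}{2616} = 204 \left(- \frac{1}{13467}\right) - \frac{2903}{2616} = - \frac{68}{4489} - \frac{2903}{2616} = - \frac{13209455}{11743224}$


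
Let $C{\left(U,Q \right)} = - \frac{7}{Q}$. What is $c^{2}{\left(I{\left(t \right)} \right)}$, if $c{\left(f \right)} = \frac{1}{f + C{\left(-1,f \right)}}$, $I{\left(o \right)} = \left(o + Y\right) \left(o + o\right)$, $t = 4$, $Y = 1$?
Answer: $\frac{1600}{2537649} \approx 0.0006305$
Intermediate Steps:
$I{\left(o \right)} = 2 o \left(1 + o\right)$ ($I{\left(o \right)} = \left(o + 1\right) \left(o + o\right) = \left(1 + o\right) 2 o = 2 o \left(1 + o\right)$)
$c{\left(f \right)} = \frac{1}{f - \frac{7}{f}}$
$c^{2}{\left(I{\left(t \right)} \right)} = \left(\frac{2 \cdot 4 \left(1 + 4\right)}{-7 + \left(2 \cdot 4 \left(1 + 4\right)\right)^{2}}\right)^{2} = \left(\frac{2 \cdot 4 \cdot 5}{-7 + \left(2 \cdot 4 \cdot 5\right)^{2}}\right)^{2} = \left(\frac{40}{-7 + 40^{2}}\right)^{2} = \left(\frac{40}{-7 + 1600}\right)^{2} = \left(\frac{40}{1593}\right)^{2} = \frac{1600}{2537649}$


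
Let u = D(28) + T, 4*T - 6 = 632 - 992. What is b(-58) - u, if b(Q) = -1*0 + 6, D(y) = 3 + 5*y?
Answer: -97/2 ≈ -48.500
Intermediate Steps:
T = -177/2 (T = 3/2 + (632 - 992)/4 = 3/2 + (¼)*(-360) = 3/2 - 90 = -177/2 ≈ -88.500)
b(Q) = 6 (b(Q) = 0 + 6 = 6)
u = 109/2 (u = (3 + 5*28) - 177/2 = (3 + 140) - 177/2 = 143 - 177/2 = 109/2 ≈ 54.500)
b(-58) - u = 6 - 1*109/2 = 6 - 109/2 = -97/2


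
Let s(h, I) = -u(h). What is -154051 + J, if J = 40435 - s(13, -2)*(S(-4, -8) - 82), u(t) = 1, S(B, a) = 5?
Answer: -113693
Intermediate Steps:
s(h, I) = -1 (s(h, I) = -1*1 = -1)
J = 40358 (J = 40435 - (-1)*(5 - 82) = 40435 - (-1)*(-77) = 40435 - 1*77 = 40435 - 77 = 40358)
-154051 + J = -154051 + 40358 = -113693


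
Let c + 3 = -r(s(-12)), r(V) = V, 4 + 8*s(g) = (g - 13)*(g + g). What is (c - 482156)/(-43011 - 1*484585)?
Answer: 964467/1055192 ≈ 0.91402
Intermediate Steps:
s(g) = -1/2 + g*(-13 + g)/4 (s(g) = -1/2 + ((g - 13)*(g + g))/8 = -1/2 + ((-13 + g)*(2*g))/8 = -1/2 + (2*g*(-13 + g))/8 = -1/2 + g*(-13 + g)/4)
c = -155/2 (c = -3 - (-1/2 - 13/4*(-12) + (1/4)*(-12)**2) = -3 - (-1/2 + 39 + (1/4)*144) = -3 - (-1/2 + 39 + 36) = -3 - 1*149/2 = -3 - 149/2 = -155/2 ≈ -77.500)
(c - 482156)/(-43011 - 1*484585) = (-155/2 - 482156)/(-43011 - 1*484585) = -964467/(2*(-43011 - 484585)) = -964467/2/(-527596) = -964467/2*(-1/527596) = 964467/1055192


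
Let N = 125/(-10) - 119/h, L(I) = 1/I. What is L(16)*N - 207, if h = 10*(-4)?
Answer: -132861/640 ≈ -207.60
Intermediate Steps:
h = -40
N = -381/40 (N = 125/(-10) - 119/(-40) = 125*(-⅒) - 119*(-1/40) = -25/2 + 119/40 = -381/40 ≈ -9.5250)
L(16)*N - 207 = -381/40/16 - 207 = (1/16)*(-381/40) - 207 = -381/640 - 207 = -132861/640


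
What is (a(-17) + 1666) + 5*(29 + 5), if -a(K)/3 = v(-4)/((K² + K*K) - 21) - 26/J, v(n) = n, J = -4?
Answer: 2023605/1114 ≈ 1816.5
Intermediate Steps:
a(K) = -39/2 + 12/(-21 + 2*K²) (a(K) = -3*(-4/((K² + K*K) - 21) - 26/(-4)) = -3*(-4/((K² + K²) - 21) - 26*(-¼)) = -3*(-4/(2*K² - 21) + 13/2) = -3*(-4/(-21 + 2*K²) + 13/2) = -3*(13/2 - 4/(-21 + 2*K²)) = -39/2 + 12/(-21 + 2*K²))
(a(-17) + 1666) + 5*(29 + 5) = (3*(281 - 26*(-17)²)/(2*(-21 + 2*(-17)²)) + 1666) + 5*(29 + 5) = (3*(281 - 26*289)/(2*(-21 + 2*289)) + 1666) + 5*34 = (3*(281 - 7514)/(2*(-21 + 578)) + 1666) + 170 = ((3/2)*(-7233)/557 + 1666) + 170 = ((3/2)*(1/557)*(-7233) + 1666) + 170 = (-21699/1114 + 1666) + 170 = 1834225/1114 + 170 = 2023605/1114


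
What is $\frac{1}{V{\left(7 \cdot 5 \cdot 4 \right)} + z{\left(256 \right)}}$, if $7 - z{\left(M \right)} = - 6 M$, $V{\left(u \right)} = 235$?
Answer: $\frac{1}{1778} \approx 0.00056243$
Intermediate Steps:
$z{\left(M \right)} = 7 + 6 M$ ($z{\left(M \right)} = 7 - - 6 M = 7 + 6 M$)
$\frac{1}{V{\left(7 \cdot 5 \cdot 4 \right)} + z{\left(256 \right)}} = \frac{1}{235 + \left(7 + 6 \cdot 256\right)} = \frac{1}{235 + \left(7 + 1536\right)} = \frac{1}{235 + 1543} = \frac{1}{1778}$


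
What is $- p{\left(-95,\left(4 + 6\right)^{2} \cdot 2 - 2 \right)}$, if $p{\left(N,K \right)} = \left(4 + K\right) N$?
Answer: $19190$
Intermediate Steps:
$p{\left(N,K \right)} = N \left(4 + K\right)$
$- p{\left(-95,\left(4 + 6\right)^{2} \cdot 2 - 2 \right)} = - \left(-95\right) \left(4 - \left(2 - \left(4 + 6\right)^{2} \cdot 2\right)\right) = - \left(-95\right) \left(4 - \left(2 - 10^{2} \cdot 2\right)\right) = - \left(-95\right) \left(4 + \left(100 \cdot 2 - 2\right)\right) = - \left(-95\right) \left(4 + \left(200 - 2\right)\right) = - \left(-95\right) \left(4 + 198\right) = - \left(-95\right) 202 = \left(-1\right) \left(-19190\right) = 19190$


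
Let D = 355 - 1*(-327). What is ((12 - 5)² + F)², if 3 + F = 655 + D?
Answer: 1912689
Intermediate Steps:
D = 682 (D = 355 + 327 = 682)
F = 1334 (F = -3 + (655 + 682) = -3 + 1337 = 1334)
((12 - 5)² + F)² = ((12 - 5)² + 1334)² = (7² + 1334)² = (49 + 1334)² = 1383² = 1912689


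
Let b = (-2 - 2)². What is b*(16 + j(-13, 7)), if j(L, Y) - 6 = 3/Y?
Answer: 2512/7 ≈ 358.86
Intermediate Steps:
j(L, Y) = 6 + 3/Y
b = 16 (b = (-4)² = 16)
b*(16 + j(-13, 7)) = 16*(16 + (6 + 3/7)) = 16*(16 + 45/7) = 16*(157/7) = 2512/7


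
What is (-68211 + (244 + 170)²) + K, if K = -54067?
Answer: 49118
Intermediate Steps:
(-68211 + (244 + 170)²) + K = (-68211 + (244 + 170)²) - 54067 = (-68211 + 414²) - 54067 = (-68211 + 171396) - 54067 = 103185 - 54067 = 49118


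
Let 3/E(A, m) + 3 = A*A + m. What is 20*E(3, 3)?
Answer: 20/3 ≈ 6.6667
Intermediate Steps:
E(A, m) = 3/(-3 + m + A**2) (E(A, m) = 3/(-3 + (A*A + m)) = 3/(-3 + (A**2 + m)) = 3/(-3 + (m + A**2)) = 3/(-3 + m + A**2))
20*E(3, 3) = 20*(3/(-3 + 3 + 3**2)) = 20*(3/(-3 + 3 + 9)) = 20*(3/9) = 20*(3*(1/9)) = 20*(1/3) = 20/3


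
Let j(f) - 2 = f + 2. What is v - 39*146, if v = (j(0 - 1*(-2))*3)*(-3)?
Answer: -5748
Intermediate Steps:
j(f) = 4 + f (j(f) = 2 + (f + 2) = 2 + (2 + f) = 4 + f)
v = -54 (v = ((4 + (0 - 1*(-2)))*3)*(-3) = ((4 + (0 + 2))*3)*(-3) = ((4 + 2)*3)*(-3) = (6*3)*(-3) = 18*(-3) = -54)
v - 39*146 = -54 - 39*146 = -54 - 5694 = -5748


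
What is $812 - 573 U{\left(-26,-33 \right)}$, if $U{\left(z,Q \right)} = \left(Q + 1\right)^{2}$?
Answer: $-585940$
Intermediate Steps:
$U{\left(z,Q \right)} = \left(1 + Q\right)^{2}$
$812 - 573 U{\left(-26,-33 \right)} = 812 - 573 \left(1 - 33\right)^{2} = 812 - 573 \left(-32\right)^{2} = 812 - 586752 = -585940$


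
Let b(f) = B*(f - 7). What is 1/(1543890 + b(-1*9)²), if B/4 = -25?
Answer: 1/4103890 ≈ 2.4367e-7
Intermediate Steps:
B = -100 (B = 4*(-25) = -100)
b(f) = 700 - 100*f (b(f) = -100*(f - 7) = -100*(-7 + f) = 700 - 100*f)
1/(1543890 + b(-1*9)²) = 1/(1543890 + (700 - (-100)*9)²) = 1/(1543890 + (700 - 100*(-9))²) = 1/(1543890 + (700 + 900)²) = 1/(1543890 + 1600²) = 1/(1543890 + 2560000) = 1/4103890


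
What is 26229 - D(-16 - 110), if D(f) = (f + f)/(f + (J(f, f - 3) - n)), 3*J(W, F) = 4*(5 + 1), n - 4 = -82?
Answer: 262227/10 ≈ 26223.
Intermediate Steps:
n = -78 (n = 4 - 82 = -78)
J(W, F) = 8 (J(W, F) = (4*(5 + 1))/3 = (4*6)/3 = (⅓)*24 = 8)
D(f) = 2*f/(86 + f) (D(f) = (f + f)/(f + (8 - 1*(-78))) = (2*f)/(f + (8 + 78)) = (2*f)/(f + 86) = (2*f)/(86 + f) = 2*f/(86 + f))
26229 - D(-16 - 110) = 26229 - 2*(-16 - 110)/(86 + (-16 - 110)) = 26229 - 2*(-126)/(86 - 126) = 26229 - 2*(-126)/(-40) = 26229 - 2*(-126)*(-1)/40 = 26229 - 1*63/10 = 26229 - 63/10 = 262227/10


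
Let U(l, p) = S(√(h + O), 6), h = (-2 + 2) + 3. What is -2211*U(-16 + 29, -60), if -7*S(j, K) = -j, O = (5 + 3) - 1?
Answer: -2211*√10/7 ≈ -998.83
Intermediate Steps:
O = 7 (O = 8 - 1 = 7)
h = 3 (h = 0 + 3 = 3)
S(j, K) = j/7 (S(j, K) = -(-1)*j/7 = j/7)
U(l, p) = √10/7 (U(l, p) = √(3 + 7)/7 = √10/7)
-2211*U(-16 + 29, -60) = -2211*√10/7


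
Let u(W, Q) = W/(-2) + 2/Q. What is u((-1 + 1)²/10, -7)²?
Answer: 4/49 ≈ 0.081633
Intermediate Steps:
u(W, Q) = 2/Q - W/2 (u(W, Q) = W*(-½) + 2/Q = -W/2 + 2/Q = 2/Q - W/2)
u((-1 + 1)²/10, -7)² = (2/(-7) - (-1 + 1)²/(2*10))² = (2*(-⅐) - 0²/(2*10))² = (-2/7 - 0/10)² = (-2/7 - ½*0)² = (-2/7 + 0)² = (-2/7)² = 4/49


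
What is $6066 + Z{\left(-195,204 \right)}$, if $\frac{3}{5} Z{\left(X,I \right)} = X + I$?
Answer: $6081$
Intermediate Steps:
$Z{\left(X,I \right)} = \frac{5 I}{3} + \frac{5 X}{3}$ ($Z{\left(X,I \right)} = \frac{5 \left(X + I\right)}{3} = \frac{5 \left(I + X\right)}{3} = \frac{5 I}{3} + \frac{5 X}{3}$)
$6066 + Z{\left(-195,204 \right)} = 6066 + \left(\frac{5}{3} \cdot 204 + \frac{5}{3} \left(-195\right)\right) = 6066 + \left(340 - 325\right) = 6066 + 15 = 6081$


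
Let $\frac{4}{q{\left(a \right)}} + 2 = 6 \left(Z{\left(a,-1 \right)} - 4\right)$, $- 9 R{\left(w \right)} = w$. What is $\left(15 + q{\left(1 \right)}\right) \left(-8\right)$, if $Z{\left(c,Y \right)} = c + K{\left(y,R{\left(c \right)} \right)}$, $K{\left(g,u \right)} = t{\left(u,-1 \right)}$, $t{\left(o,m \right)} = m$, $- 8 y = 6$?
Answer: $- \frac{1544}{13} \approx -118.77$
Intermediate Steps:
$y = - \frac{3}{4}$ ($y = \left(- \frac{1}{8}\right) 6 = - \frac{3}{4} \approx -0.75$)
$R{\left(w \right)} = - \frac{w}{9}$
$K{\left(g,u \right)} = -1$
$Z{\left(c,Y \right)} = -1 + c$ ($Z{\left(c,Y \right)} = c - 1 = -1 + c$)
$q{\left(a \right)} = \frac{4}{-32 + 6 a}$ ($q{\left(a \right)} = \frac{4}{-2 + 6 \left(\left(-1 + a\right) - 4\right)} = \frac{4}{-2 + 6 \left(-5 + a\right)} = \frac{4}{-2 + \left(-30 + 6 a\right)} = \frac{4}{-32 + 6 a}$)
$\left(15 + q{\left(1 \right)}\right) \left(-8\right) = \left(15 + \frac{2}{-16 + 3 \cdot 1}\right) \left(-8\right) = \left(15 + \frac{2}{-16 + 3}\right) \left(-8\right) = \left(15 + \frac{2}{-13}\right) \left(-8\right) = \left(15 + 2 \left(- \frac{1}{13}\right)\right) \left(-8\right) = \left(15 - \frac{2}{13}\right) \left(-8\right) = \frac{193}{13} \left(-8\right) = - \frac{1544}{13}$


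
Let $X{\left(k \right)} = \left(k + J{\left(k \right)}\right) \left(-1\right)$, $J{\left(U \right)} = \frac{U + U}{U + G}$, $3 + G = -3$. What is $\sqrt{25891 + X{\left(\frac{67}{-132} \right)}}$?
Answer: $\frac{\sqrt{83220231738831}}{56694} \approx 160.91$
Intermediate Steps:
$G = -6$ ($G = -3 - 3 = -6$)
$J{\left(U \right)} = \frac{2 U}{-6 + U}$ ($J{\left(U \right)} = \frac{U + U}{U - 6} = \frac{2 U}{-6 + U}$)
$X{\left(k \right)} = - k - \frac{2 k}{-6 + k}$ ($X{\left(k \right)} = \left(k + \frac{2 k}{-6 + k}\right) \left(-1\right) = - k - \frac{2 k}{-6 + k}$)
$\sqrt{25891 + X{\left(\frac{67}{-132} \right)}} = \sqrt{25891 + \frac{\frac{67}{-132} \left(4 - \frac{67}{-132}\right)}{-6 + \frac{67}{-132}}} = \sqrt{25891 + \frac{67 \left(- \frac{1}{132}\right) \left(4 - 67 \left(- \frac{1}{132}\right)\right)}{-6 + 67 \left(- \frac{1}{132}\right)}} = \sqrt{25891 - \frac{67 \left(4 - - \frac{67}{132}\right)}{132 \left(-6 - \frac{67}{132}\right)}} = \sqrt{25891 - \frac{67 \left(4 + \frac{67}{132}\right)}{132 \left(- \frac{859}{132}\right)}} = \sqrt{25891 - \left(- \frac{67}{859}\right) \frac{595}{132}} = \sqrt{25891 + \frac{39865}{113388}} = \sqrt{\frac{2935768573}{113388}} = \frac{\sqrt{83220231738831}}{56694}$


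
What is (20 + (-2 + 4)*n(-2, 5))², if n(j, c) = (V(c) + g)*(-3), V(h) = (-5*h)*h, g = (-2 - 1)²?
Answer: 512656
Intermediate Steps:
g = 9 (g = (-3)² = 9)
V(h) = -5*h²
n(j, c) = -27 + 15*c² (n(j, c) = (-5*c² + 9)*(-3) = (9 - 5*c²)*(-3) = -27 + 15*c²)
(20 + (-2 + 4)*n(-2, 5))² = (20 + (-2 + 4)*(-27 + 15*5²))² = (20 + 2*(-27 + 15*25))² = (20 + 2*(-27 + 375))² = (20 + 2*348)² = (20 + 696)² = 716² = 512656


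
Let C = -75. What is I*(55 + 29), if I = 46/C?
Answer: -1288/25 ≈ -51.520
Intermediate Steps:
I = -46/75 (I = 46/(-75) = 46*(-1/75) = -46/75 ≈ -0.61333)
I*(55 + 29) = -46*(55 + 29)/75 = -46/75*84 = -1288/25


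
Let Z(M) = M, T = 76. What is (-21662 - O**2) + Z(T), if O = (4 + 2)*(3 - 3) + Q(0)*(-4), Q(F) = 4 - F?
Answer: -21842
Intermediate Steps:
O = -16 (O = (4 + 2)*(3 - 3) + (4 - 1*0)*(-4) = 6*0 + (4 + 0)*(-4) = 0 + 4*(-4) = 0 - 16 = -16)
(-21662 - O**2) + Z(T) = (-21662 - 1*(-16)**2) + 76 = (-21662 - 1*256) + 76 = (-21662 - 256) + 76 = -21918 + 76 = -21842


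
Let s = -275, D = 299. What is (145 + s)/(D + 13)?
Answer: -5/12 ≈ -0.41667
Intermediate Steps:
(145 + s)/(D + 13) = (145 - 275)/(299 + 13) = -130/312 = -130*1/312 = -5/12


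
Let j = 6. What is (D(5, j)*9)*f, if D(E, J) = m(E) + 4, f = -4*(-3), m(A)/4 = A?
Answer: 2592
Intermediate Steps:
m(A) = 4*A
f = 12
D(E, J) = 4 + 4*E (D(E, J) = 4*E + 4 = 4 + 4*E)
(D(5, j)*9)*f = ((4 + 4*5)*9)*12 = ((4 + 20)*9)*12 = (24*9)*12 = 216*12 = 2592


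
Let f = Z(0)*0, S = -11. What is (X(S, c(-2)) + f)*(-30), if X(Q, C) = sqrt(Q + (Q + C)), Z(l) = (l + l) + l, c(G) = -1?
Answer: -30*I*sqrt(23) ≈ -143.88*I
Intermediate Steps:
Z(l) = 3*l (Z(l) = 2*l + l = 3*l)
X(Q, C) = sqrt(C + 2*Q) (X(Q, C) = sqrt(Q + (C + Q)) = sqrt(C + 2*Q))
f = 0 (f = (3*0)*0 = 0*0 = 0)
(X(S, c(-2)) + f)*(-30) = (sqrt(-1 + 2*(-11)) + 0)*(-30) = (sqrt(-1 - 22) + 0)*(-30) = (sqrt(-23) + 0)*(-30) = (I*sqrt(23) + 0)*(-30) = (I*sqrt(23))*(-30) = -30*I*sqrt(23)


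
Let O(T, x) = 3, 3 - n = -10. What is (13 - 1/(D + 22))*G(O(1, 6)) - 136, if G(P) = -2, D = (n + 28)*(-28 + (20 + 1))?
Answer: -42932/265 ≈ -162.01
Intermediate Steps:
n = 13 (n = 3 - 1*(-10) = 3 + 10 = 13)
D = -287 (D = (13 + 28)*(-28 + (20 + 1)) = 41*(-28 + 21) = 41*(-7) = -287)
(13 - 1/(D + 22))*G(O(1, 6)) - 136 = (13 - 1/(-287 + 22))*(-2) - 136 = (13 - 1/(-265))*(-2) - 136 = (13 - 1*(-1/265))*(-2) - 136 = (13 + 1/265)*(-2) - 136 = (3446/265)*(-2) - 136 = -6892/265 - 136 = -42932/265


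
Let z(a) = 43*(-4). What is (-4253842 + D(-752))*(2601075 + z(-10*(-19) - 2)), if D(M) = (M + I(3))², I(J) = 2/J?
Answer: -86360544467986/9 ≈ -9.5956e+12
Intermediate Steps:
z(a) = -172
D(M) = (⅔ + M)² (D(M) = (M + 2/3)² = (M + 2*(⅓))² = (M + ⅔)² = (⅔ + M)²)
(-4253842 + D(-752))*(2601075 + z(-10*(-19) - 2)) = (-4253842 + (2 + 3*(-752))²/9)*(2601075 - 172) = (-4253842 + (2 - 2256)²/9)*2600903 = (-4253842 + (⅑)*(-2254)²)*2600903 = (-4253842 + (⅑)*5080516)*2600903 = (-4253842 + 5080516/9)*2600903 = -33204062/9*2600903 = -86360544467986/9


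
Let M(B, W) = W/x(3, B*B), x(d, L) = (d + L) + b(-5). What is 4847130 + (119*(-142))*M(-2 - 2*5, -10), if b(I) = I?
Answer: 4848320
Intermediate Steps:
x(d, L) = -5 + L + d (x(d, L) = (d + L) - 5 = (L + d) - 5 = -5 + L + d)
M(B, W) = W/(-2 + B²) (M(B, W) = W/(-5 + B*B + 3) = W/(-5 + B² + 3) = W/(-2 + B²))
4847130 + (119*(-142))*M(-2 - 2*5, -10) = 4847130 + (119*(-142))*(-10/(-2 + (-2 - 2*5)²)) = 4847130 - (-168980)/(-2 + (-2 - 1*10)²) = 4847130 - (-168980)/(-2 + (-2 - 10)²) = 4847130 - (-168980)/(-2 + (-12)²) = 4847130 - (-168980)/(-2 + 144) = 4847130 - (-168980)/142 = 4847130 - 16898*(-5/71) = 4847130 + 1190 = 4848320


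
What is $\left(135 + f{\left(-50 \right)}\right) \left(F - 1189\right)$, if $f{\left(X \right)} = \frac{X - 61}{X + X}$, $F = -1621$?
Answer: $- \frac{3824691}{10} \approx -3.8247 \cdot 10^{5}$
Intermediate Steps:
$f{\left(X \right)} = \frac{-61 + X}{2 X}$
$\left(135 + f{\left(-50 \right)}\right) \left(F - 1189\right) = \left(135 + \frac{-61 - 50}{2 \left(-50\right)}\right) \left(-1621 - 1189\right) = \left(135 + \frac{1}{2} \left(- \frac{1}{50}\right) \left(-111\right)\right) \left(-2810\right) = \left(135 + \frac{111}{100}\right) \left(-2810\right) = \frac{13611}{100} \left(-2810\right) = - \frac{3824691}{10}$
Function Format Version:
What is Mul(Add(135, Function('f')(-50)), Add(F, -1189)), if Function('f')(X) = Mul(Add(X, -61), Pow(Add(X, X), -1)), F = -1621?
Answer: Rational(-3824691, 10) ≈ -3.8247e+5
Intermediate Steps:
Function('f')(X) = Mul(Rational(1, 2), Pow(X, -1), Add(-61, X)) (Function('f')(X) = Mul(Add(-61, X), Pow(Mul(2, X), -1)) = Mul(Add(-61, X), Mul(Rational(1, 2), Pow(X, -1))) = Mul(Rational(1, 2), Pow(X, -1), Add(-61, X)))
Mul(Add(135, Function('f')(-50)), Add(F, -1189)) = Mul(Add(135, Mul(Rational(1, 2), Pow(-50, -1), Add(-61, -50))), Add(-1621, -1189)) = Mul(Add(135, Mul(Rational(1, 2), Rational(-1, 50), -111)), -2810) = Mul(Add(135, Rational(111, 100)), -2810) = Mul(Rational(13611, 100), -2810) = Rational(-3824691, 10)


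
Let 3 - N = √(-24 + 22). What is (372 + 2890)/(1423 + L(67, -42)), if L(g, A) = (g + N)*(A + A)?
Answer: -14538734/19878961 - 274008*I*√2/19878961 ≈ -0.73136 - 0.019493*I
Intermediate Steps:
N = 3 - I*√2 (N = 3 - √(-24 + 22) = 3 - √(-2) = 3 - I*√2 ≈ 3.0 - 1.4142*I)
L(g, A) = 2*A*(3 + g - I*√2) (L(g, A) = (g + (3 - I*√2))*(A + A) = (3 + g - I*√2)*(2*A) = 2*A*(3 + g - I*√2))
(372 + 2890)/(1423 + L(67, -42)) = (372 + 2890)/(1423 + 2*(-42)*(3 + 67 - I*√2)) = 3262/(1423 + 2*(-42)*(70 - I*√2)) = 3262/(1423 + (-5880 + 84*I*√2)) = 3262/(-4457 + 84*I*√2)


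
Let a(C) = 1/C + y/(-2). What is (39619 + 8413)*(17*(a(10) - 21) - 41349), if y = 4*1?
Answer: -10023870128/5 ≈ -2.0048e+9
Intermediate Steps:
y = 4
a(C) = -2 + 1/C (a(C) = 1/C + 4/(-2) = 1/C + 4*(-1/2) = 1/C - 2 = -2 + 1/C)
(39619 + 8413)*(17*(a(10) - 21) - 41349) = (39619 + 8413)*(17*((-2 + 1/10) - 21) - 41349) = 48032*(17*((-2 + 1/10) - 21) - 41349) = 48032*(17*(-19/10 - 21) - 41349) = 48032*(17*(-229/10) - 41349) = 48032*(-3893/10 - 41349) = 48032*(-417383/10) = -10023870128/5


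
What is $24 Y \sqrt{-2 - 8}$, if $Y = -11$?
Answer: $- 264 i \sqrt{10} \approx - 834.84 i$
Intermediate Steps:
$24 Y \sqrt{-2 - 8} = 24 \left(-11\right) \sqrt{-2 - 8} = - 264 \sqrt{-10} = - 264 i \sqrt{10}$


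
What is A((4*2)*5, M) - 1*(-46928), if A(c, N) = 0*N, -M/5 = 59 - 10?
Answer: 46928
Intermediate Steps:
M = -245 (M = -5*(59 - 10) = -5*49 = -245)
A(c, N) = 0
A((4*2)*5, M) - 1*(-46928) = 0 - 1*(-46928) = 0 + 46928 = 46928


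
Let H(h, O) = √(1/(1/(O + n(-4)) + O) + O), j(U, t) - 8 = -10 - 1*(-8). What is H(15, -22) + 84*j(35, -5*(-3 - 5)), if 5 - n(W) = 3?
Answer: 504 + I*√9722/21 ≈ 504.0 + 4.6953*I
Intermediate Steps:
n(W) = 2 (n(W) = 5 - 1*3 = 5 - 3 = 2)
j(U, t) = 6 (j(U, t) = 8 + (-10 - 1*(-8)) = 8 + (-10 + 8) = 8 - 2 = 6)
H(h, O) = √(O + 1/(O + 1/(2 + O))) (H(h, O) = √(1/(1/(O + 2) + O) + O) = √(1/(1/(2 + O) + O) + O) = √(1/(O + 1/(2 + O)) + O) = √(O + 1/(O + 1/(2 + O))))
H(15, -22) + 84*j(35, -5*(-3 - 5)) = √(-22 + 1/(-22 + 1/(2 - 22))) + 84*6 = √(-22 + 1/(-22 + 1/(-20))) + 504 = √(-22 + 1/(-22 - 1/20)) + 504 = √(-22 + 1/(-441/20)) + 504 = √(-22 - 20/441) + 504 = √(-9722/441) + 504 = I*√9722/21 + 504 = 504 + I*√9722/21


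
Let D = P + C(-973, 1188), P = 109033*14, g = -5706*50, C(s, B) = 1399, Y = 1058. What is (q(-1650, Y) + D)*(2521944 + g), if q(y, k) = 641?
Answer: 3418714827288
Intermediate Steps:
g = -285300
P = 1526462
D = 1527861 (D = 1526462 + 1399 = 1527861)
(q(-1650, Y) + D)*(2521944 + g) = (641 + 1527861)*(2521944 - 285300) = 1528502*2236644 = 3418714827288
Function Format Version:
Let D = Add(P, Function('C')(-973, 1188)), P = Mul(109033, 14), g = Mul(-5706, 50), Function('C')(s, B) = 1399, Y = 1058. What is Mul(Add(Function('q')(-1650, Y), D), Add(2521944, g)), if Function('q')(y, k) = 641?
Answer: 3418714827288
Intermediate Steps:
g = -285300
P = 1526462
D = 1527861 (D = Add(1526462, 1399) = 1527861)
Mul(Add(Function('q')(-1650, Y), D), Add(2521944, g)) = Mul(Add(641, 1527861), Add(2521944, -285300)) = Mul(1528502, 2236644) = 3418714827288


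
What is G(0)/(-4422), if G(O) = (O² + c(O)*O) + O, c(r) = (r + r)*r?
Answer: 0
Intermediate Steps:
c(r) = 2*r² (c(r) = (2*r)*r = 2*r²)
G(O) = O + O² + 2*O³ (G(O) = (O² + (2*O²)*O) + O = (O² + 2*O³) + O = O + O² + 2*O³)
G(0)/(-4422) = (0*(1 + 0 + 2*0²))/(-4422) = -0*(1 + 0 + 2*0) = -0*(1 + 0 + 0) = -0 = -1/4422*0 = 0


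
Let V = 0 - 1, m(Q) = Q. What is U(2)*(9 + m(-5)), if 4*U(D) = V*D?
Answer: -2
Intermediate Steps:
V = -1
U(D) = -D/4 (U(D) = (-D)/4 = -D/4)
U(2)*(9 + m(-5)) = (-1/4*2)*(9 - 5) = -1/2*4 = -2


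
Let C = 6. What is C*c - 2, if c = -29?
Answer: -176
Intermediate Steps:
C*c - 2 = 6*(-29) - 2 = -174 - 2 = -176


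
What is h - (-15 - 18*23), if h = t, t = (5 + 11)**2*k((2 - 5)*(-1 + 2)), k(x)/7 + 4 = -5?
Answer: -15699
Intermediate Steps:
k(x) = -63 (k(x) = -28 + 7*(-5) = -28 - 35 = -63)
t = -16128 (t = (5 + 11)**2*(-63) = 16**2*(-63) = 256*(-63) = -16128)
h = -16128
h - (-15 - 18*23) = -16128 - (-15 - 18*23) = -16128 - (-15 - 414) = -16128 - 1*(-429) = -16128 + 429 = -15699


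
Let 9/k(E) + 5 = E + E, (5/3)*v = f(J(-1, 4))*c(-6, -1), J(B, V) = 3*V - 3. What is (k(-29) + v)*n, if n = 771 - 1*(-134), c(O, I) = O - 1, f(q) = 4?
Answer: -107333/7 ≈ -15333.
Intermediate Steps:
J(B, V) = -3 + 3*V
c(O, I) = -1 + O
n = 905 (n = 771 + 134 = 905)
v = -84/5 (v = 3*(4*(-1 - 6))/5 = 3*(4*(-7))/5 = (⅗)*(-28) = -84/5 ≈ -16.800)
k(E) = 9/(-5 + 2*E) (k(E) = 9/(-5 + (E + E)) = 9/(-5 + 2*E))
(k(-29) + v)*n = (9/(-5 + 2*(-29)) - 84/5)*905 = (9/(-5 - 58) - 84/5)*905 = (9/(-63) - 84/5)*905 = (9*(-1/63) - 84/5)*905 = (-⅐ - 84/5)*905 = -593/35*905 = -107333/7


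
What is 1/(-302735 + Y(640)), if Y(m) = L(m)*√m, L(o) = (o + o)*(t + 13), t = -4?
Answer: -60547/1342764845 - 18432*√10/1342764845 ≈ -8.8500e-5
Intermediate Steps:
L(o) = 18*o (L(o) = (o + o)*(-4 + 13) = (2*o)*9 = 18*o)
Y(m) = 18*m^(3/2) (Y(m) = (18*m)*√m = 18*m^(3/2))
1/(-302735 + Y(640)) = 1/(-302735 + 18*640^(3/2)) = 1/(-302735 + 18*(5120*√10)) = 1/(-302735 + 92160*√10)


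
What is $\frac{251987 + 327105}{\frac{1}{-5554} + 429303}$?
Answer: $\frac{3216276968}{2384348861} \approx 1.3489$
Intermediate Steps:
$\frac{251987 + 327105}{\frac{1}{-5554} + 429303} = \frac{579092}{- \frac{1}{5554} + 429303} = \frac{579092}{\frac{2384348861}{5554}} = 579092 \cdot \frac{5554}{2384348861} = \frac{3216276968}{2384348861}$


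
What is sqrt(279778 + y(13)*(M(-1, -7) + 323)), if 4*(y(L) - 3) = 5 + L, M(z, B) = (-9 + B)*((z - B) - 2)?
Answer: sqrt(1126882)/2 ≈ 530.77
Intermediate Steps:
M(z, B) = (-9 + B)*(-2 + z - B)
y(L) = 17/4 + L/4 (y(L) = 3 + (5 + L)/4 = 3 + (5/4 + L/4) = 17/4 + L/4)
sqrt(279778 + y(13)*(M(-1, -7) + 323)) = sqrt(279778 + (17/4 + (1/4)*13)*((18 - 1*(-7)**2 - 9*(-1) + 7*(-7) - 7*(-1)) + 323)) = sqrt(279778 + (17/4 + 13/4)*((18 - 1*49 + 9 - 49 + 7) + 323)) = sqrt(279778 + 15*((18 - 49 + 9 - 49 + 7) + 323)/2) = sqrt(279778 + 15*(-64 + 323)/2) = sqrt(279778 + (15/2)*259) = sqrt(279778 + 3885/2) = sqrt(563441/2) = sqrt(1126882)/2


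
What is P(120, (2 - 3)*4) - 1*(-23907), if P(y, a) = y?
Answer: 24027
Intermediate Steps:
P(120, (2 - 3)*4) - 1*(-23907) = 120 - 1*(-23907) = 120 + 23907 = 24027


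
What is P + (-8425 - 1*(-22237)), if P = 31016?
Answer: 44828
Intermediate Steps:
P + (-8425 - 1*(-22237)) = 31016 + (-8425 - 1*(-22237)) = 31016 + (-8425 + 22237) = 31016 + 13812 = 44828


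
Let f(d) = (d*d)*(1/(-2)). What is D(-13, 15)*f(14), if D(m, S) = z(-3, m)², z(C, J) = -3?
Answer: -882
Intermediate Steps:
D(m, S) = 9 (D(m, S) = (-3)² = 9)
f(d) = -d²/2 (f(d) = d²*(1*(-½)) = d²*(-½) = -d²/2)
D(-13, 15)*f(14) = 9*(-½*14²) = 9*(-½*196) = 9*(-98) = -882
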